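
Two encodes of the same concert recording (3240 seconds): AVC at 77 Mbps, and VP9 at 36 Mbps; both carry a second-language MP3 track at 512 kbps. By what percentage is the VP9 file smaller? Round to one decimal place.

52.9%

Audio: 512 kbps = 0.512 Mbps.
AVC: 77.512 Mbps × 3240 s = 251138.9 Mb = 31.392 GB.
VP9: 36.512 Mbps × 3240 s = 118298.9 Mb = 14.787 GB.
Reduction: (1 − 14.787/31.392) × 100 = 52.90%.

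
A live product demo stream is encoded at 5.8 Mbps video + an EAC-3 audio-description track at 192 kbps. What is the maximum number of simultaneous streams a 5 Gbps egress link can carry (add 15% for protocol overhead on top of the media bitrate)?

Audio: 192 kbps = 0.192 Mbps.
Per-viewer media rate: 5.992 Mbps.
On the wire with 15% overhead: 6.891 Mbps.
5 Gbps = 5,000 Mbps; 5,000 / 6.891 = 725.61 → 725 viewers.

725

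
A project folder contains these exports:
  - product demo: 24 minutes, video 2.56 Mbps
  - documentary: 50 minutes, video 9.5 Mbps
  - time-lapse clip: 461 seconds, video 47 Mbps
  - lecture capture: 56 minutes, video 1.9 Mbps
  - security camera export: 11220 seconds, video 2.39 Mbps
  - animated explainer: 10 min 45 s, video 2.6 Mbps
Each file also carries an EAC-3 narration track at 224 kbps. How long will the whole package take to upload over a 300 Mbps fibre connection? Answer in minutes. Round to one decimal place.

Audio: 224 kbps = 0.224 Mbps.
product demo: 2.784 Mbps × 1440 s = 4009.0 Mb
documentary: 9.724 Mbps × 3000 s = 29172.0 Mb
time-lapse clip: 47.224 Mbps × 461 s = 21770.3 Mb
lecture capture: 2.124 Mbps × 3360 s = 7136.6 Mb
security camera export: 2.614 Mbps × 11220 s = 29329.1 Mb
animated explainer: 2.824 Mbps × 645 s = 1821.5 Mb
Total: 93238.4 Mb = 11654.8 MB.
At 300 Mbps: 93238.4 / 300 = 311 s ≈ 5.18 minutes.

5.2 minutes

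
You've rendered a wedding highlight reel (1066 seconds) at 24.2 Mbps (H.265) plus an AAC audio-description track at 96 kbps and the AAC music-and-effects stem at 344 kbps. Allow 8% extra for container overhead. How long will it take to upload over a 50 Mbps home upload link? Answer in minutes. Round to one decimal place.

9.5 minutes

Audio total: 96 + 344 = 440 kbps = 0.440 Mbps.
Total bitrate: 24.640 Mbps.
File: 24.640 Mbps × 1066 s = 26266.2 Mb.
With 8% container overhead: ×1.08. → 28367.5 Mb.
At 50 Mbps: 28367.5 / 50 = 567.4 s ≈ 9.46 minutes.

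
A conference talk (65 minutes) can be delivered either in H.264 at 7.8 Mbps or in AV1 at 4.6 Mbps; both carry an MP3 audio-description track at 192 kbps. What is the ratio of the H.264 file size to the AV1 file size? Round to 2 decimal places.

65 min = 3900 s
Audio: 192 kbps = 0.192 Mbps.
H.264: 7.992 Mbps × 3900 s = 31168.8 Mb = 3.896 GB.
AV1: 4.792 Mbps × 3900 s = 18688.8 Mb = 2.336 GB.
Ratio: 3.896 / 2.336 = 1.668.

1.67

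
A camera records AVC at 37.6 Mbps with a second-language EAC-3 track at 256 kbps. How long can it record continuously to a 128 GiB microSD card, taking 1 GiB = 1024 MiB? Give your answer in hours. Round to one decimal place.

Audio: 256 kbps = 0.256 Mbps.
Total bitrate: 37.6 + 0.256 = 37.856 Mbps.
Capacity: 128 GiB = 1,099,512 Mb.
Recording time: 1,099,512 / 37.856 = 29,045 s ≈ 8.07 hours.

8.1 hours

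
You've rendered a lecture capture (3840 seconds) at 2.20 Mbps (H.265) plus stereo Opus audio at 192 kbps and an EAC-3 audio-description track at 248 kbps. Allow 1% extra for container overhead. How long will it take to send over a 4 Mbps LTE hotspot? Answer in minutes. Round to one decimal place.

42.7 minutes

Audio total: 192 + 248 = 440 kbps = 0.440 Mbps.
Total bitrate: 2.640 Mbps.
File: 2.640 Mbps × 3840 s = 10137.6 Mb.
With 1% container overhead: ×1.01. → 10239.0 Mb.
At 4 Mbps: 10239.0 / 4 = 2559.7 s ≈ 42.7 minutes.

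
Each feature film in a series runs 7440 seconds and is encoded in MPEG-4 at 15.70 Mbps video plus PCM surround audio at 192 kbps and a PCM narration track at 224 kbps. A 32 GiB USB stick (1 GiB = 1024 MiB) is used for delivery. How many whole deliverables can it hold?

2

Audio total: 192 + 224 = 416 kbps = 0.416 Mbps.
Total bitrate: 16.116 Mbps.
Per item: 16.116 Mbps × 7440 s = 119,903 Mb = 14,988 MB.
Capacity: 32 GiB = 274,878 Mb; 2.29 items → 2 complete.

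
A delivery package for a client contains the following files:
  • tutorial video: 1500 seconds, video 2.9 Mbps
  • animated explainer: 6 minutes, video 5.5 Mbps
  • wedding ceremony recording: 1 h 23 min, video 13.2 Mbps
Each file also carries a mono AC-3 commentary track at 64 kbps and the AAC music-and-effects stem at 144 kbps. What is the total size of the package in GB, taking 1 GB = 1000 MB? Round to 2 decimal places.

Audio total: 64 + 144 = 208 kbps = 0.208 Mbps.
tutorial video: 3.108 Mbps × 1500 s = 4662.0 Mb
animated explainer: 5.708 Mbps × 360 s = 2054.9 Mb
wedding ceremony recording: 13.408 Mbps × 4980 s = 66771.8 Mb
Total: 73488.7 Mb = 9186.1 MB.
= 9.186 GB.

9.19 GB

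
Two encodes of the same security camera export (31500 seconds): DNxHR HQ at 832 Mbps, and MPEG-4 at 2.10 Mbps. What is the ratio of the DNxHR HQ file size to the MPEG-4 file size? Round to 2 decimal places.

DNxHR HQ: 832.000 Mbps × 31500 s = 26208000.0 Mb = 3051.013 GiB.
MPEG-4: 2.100 Mbps × 31500 s = 66150.0 Mb = 7.701 GiB.
Ratio: 3051.013 / 7.701 = 396.190.

396.19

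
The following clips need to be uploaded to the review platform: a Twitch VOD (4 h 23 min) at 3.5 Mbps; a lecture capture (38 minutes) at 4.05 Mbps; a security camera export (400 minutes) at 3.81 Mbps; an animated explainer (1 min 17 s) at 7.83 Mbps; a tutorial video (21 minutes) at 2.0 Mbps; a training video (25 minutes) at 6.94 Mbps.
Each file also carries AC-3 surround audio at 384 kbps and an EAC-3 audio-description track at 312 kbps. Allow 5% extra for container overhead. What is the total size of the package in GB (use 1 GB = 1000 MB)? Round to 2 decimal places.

Audio total: 384 + 312 = 696 kbps = 0.696 Mbps.
Twitch VOD: 4.196 Mbps × 15780 s × 1.05 = 69523.5 Mb
lecture capture: 4.746 Mbps × 2280 s × 1.05 = 11361.9 Mb
security camera export: 4.506 Mbps × 24000 s × 1.05 = 113551.2 Mb
animated explainer: 8.526 Mbps × 77 s × 1.05 = 689.3 Mb
tutorial video: 2.696 Mbps × 1260 s × 1.05 = 3566.8 Mb
training video: 7.636 Mbps × 1500 s × 1.05 = 12026.7 Mb
Total: 210719.5 Mb = 26339.9 MB.
= 26.34 GB.

26.34 GB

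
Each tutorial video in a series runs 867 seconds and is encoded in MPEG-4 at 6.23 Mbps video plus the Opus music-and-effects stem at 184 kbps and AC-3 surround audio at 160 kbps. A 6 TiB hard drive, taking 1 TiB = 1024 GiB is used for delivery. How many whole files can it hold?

9259

Audio total: 184 + 160 = 344 kbps = 0.344 Mbps.
Total bitrate: 6.574 Mbps.
Per item: 6.574 Mbps × 867 s = 5,700 Mb = 712.5 MB.
Capacity: 6 TiB = 52,776,558 Mb; 9259.60 items → 9259 complete.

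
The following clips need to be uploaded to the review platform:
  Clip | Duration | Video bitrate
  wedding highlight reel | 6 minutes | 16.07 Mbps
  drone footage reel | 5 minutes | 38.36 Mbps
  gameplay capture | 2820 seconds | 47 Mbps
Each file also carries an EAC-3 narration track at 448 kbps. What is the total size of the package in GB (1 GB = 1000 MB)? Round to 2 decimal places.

18.92 GB

Audio: 448 kbps = 0.448 Mbps.
wedding highlight reel: 16.518 Mbps × 360 s = 5946.5 Mb
drone footage reel: 38.808 Mbps × 300 s = 11642.4 Mb
gameplay capture: 47.448 Mbps × 2820 s = 133803.4 Mb
Total: 151392.2 Mb = 18924.0 MB.
= 18.92 GB.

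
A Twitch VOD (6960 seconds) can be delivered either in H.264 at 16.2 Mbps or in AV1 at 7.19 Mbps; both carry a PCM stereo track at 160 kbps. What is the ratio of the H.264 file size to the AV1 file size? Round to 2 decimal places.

Audio: 160 kbps = 0.160 Mbps.
H.264: 16.360 Mbps × 6960 s = 113865.6 Mb = 13.256 GiB.
AV1: 7.350 Mbps × 6960 s = 51156.0 Mb = 5.955 GiB.
Ratio: 13.256 / 5.955 = 2.226.

2.23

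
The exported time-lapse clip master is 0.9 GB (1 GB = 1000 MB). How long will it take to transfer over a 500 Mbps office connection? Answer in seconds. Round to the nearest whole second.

14 seconds

File: 0.9 GB = 7200.0 Mb.
At 500 Mbps: 7200.0 / 500 = 14.4 s ≈ 14.4 seconds.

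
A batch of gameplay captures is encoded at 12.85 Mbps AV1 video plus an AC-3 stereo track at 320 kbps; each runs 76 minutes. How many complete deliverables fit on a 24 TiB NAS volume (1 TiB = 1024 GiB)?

3515

76 min = 4560 s
Audio: 320 kbps = 0.320 Mbps.
Total bitrate: 13.170 Mbps.
Per item: 13.170 Mbps × 4560 s = 60,055 Mb = 7,507 MB.
Capacity: 24 TiB = 211,106,233 Mb; 3515.20 items → 3515 complete.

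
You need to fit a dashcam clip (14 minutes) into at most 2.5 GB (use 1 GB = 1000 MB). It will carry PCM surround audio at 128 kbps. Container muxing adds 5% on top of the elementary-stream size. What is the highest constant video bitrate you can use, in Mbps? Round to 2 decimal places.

22.55 Mbps

Budget: 2.5 GB = 20000.0 Mb.
Stream payload after overhead: 20000.0 / 1.05 = 19047.6 Mb.
14 min = 840 s
Total bitrate budget: 19047.6 Mb / 840 s = 22.676 Mbps.
Audio: 128 kbps = 0.128 Mbps.
Video: 22.676 − 0.128 = 22.548 Mbps.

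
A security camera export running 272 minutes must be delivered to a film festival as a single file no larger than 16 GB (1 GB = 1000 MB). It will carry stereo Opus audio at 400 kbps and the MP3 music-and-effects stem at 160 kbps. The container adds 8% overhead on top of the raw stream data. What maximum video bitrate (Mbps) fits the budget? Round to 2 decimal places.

Budget: 16 GB = 128000.0 Mb.
Stream payload after overhead: 128000.0 / 1.08 = 118518.5 Mb.
272 min = 16320 s
Total bitrate budget: 118518.5 Mb / 16320 s = 7.262 Mbps.
Audio total: 400 + 160 = 560 kbps = 0.560 Mbps.
Video: 7.262 − 0.560 = 6.702 Mbps.

6.70 Mbps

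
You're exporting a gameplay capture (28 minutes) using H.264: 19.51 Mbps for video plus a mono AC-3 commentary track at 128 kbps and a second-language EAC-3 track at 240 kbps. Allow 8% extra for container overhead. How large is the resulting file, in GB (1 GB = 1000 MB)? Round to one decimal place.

4.5 GB

28 min = 1680 s
Audio total: 128 + 240 = 368 kbps = 0.368 Mbps.
Total bitrate: 19.51 + 0.368 = 19.878 Mbps.
Stream data: 19.878 Mbps × 1680 s = 33395.0 Mb.
With 8% container overhead: ×1.08.
36,067 Mb ÷ 8 = 4,508 MB → 4.508 GB.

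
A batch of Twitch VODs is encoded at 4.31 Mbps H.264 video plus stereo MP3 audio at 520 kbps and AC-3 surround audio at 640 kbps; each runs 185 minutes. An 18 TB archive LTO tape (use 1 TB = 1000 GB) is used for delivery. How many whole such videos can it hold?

185 min = 11100 s
Audio total: 520 + 640 = 1160 kbps = 1.160 Mbps.
Total bitrate: 5.470 Mbps.
Per item: 5.470 Mbps × 11100 s = 60,717 Mb = 7,590 MB.
Capacity: 18 TB = 144,000,000 Mb; 2371.66 items → 2371 complete.

2371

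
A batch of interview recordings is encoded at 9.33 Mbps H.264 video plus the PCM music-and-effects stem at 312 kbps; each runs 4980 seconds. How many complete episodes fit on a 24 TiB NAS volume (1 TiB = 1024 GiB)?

Audio: 312 kbps = 0.312 Mbps.
Total bitrate: 9.642 Mbps.
Per item: 9.642 Mbps × 4980 s = 48,017 Mb = 6,002 MB.
Capacity: 24 TiB = 211,106,233 Mb; 4396.47 items → 4396 complete.

4396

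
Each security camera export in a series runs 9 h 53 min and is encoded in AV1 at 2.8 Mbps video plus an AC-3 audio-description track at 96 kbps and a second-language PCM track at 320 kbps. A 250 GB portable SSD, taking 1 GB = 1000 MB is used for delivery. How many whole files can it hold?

9 h 53 min = 593 min = 35580 s
Audio total: 96 + 320 = 416 kbps = 0.416 Mbps.
Total bitrate: 3.216 Mbps.
Per item: 3.216 Mbps × 35580 s = 114,425 Mb = 14,303 MB.
Capacity: 250 GB = 2,000,000 Mb; 17.48 items → 17 complete.

17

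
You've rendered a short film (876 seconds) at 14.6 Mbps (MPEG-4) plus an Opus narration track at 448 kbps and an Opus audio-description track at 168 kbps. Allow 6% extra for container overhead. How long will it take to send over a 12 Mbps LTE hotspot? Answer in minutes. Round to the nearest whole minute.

20 minutes

Audio total: 448 + 168 = 616 kbps = 0.616 Mbps.
Total bitrate: 15.216 Mbps.
File: 15.216 Mbps × 876 s = 13329.2 Mb.
With 6% container overhead: ×1.06. → 14129.0 Mb.
At 12 Mbps: 14129.0 / 12 = 1177.4 s ≈ 19.6 minutes.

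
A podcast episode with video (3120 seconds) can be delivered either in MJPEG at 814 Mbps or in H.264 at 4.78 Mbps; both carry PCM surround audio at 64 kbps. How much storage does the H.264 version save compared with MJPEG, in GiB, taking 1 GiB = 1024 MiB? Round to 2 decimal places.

293.92 GiB

Audio: 64 kbps = 0.064 Mbps.
MJPEG: 814.064 Mbps × 3120 s = 2539879.7 Mb = 295.681 GiB.
H.264: 4.844 Mbps × 3120 s = 15113.3 Mb = 1.759 GiB.
Saving: 295.681 − 1.759 = 293.921 GiB.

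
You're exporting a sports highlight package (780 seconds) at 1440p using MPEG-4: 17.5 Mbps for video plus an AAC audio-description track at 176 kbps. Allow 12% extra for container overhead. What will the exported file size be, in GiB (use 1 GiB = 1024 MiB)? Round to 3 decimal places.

Audio: 176 kbps = 0.176 Mbps.
Total bitrate: 17.5 + 0.176 = 17.676 Mbps.
Stream data: 17.676 Mbps × 780 s = 13787.3 Mb.
With 12% container overhead: ×1.12.
15,442 Mb = 1,930,219,200 bytes ÷ 1,073,741,824 = 1.798 GiB.

1.798 GiB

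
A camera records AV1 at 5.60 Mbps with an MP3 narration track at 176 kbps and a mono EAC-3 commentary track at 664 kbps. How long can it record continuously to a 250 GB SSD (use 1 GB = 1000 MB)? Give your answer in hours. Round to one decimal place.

Audio total: 176 + 664 = 840 kbps = 0.840 Mbps.
Total bitrate: 5.60 + 0.840 = 6.440 Mbps.
Capacity: 250 GB = 2,000,000 Mb.
Recording time: 2,000,000 / 6.440 = 310,559 s ≈ 86.3 hours.

86.3 hours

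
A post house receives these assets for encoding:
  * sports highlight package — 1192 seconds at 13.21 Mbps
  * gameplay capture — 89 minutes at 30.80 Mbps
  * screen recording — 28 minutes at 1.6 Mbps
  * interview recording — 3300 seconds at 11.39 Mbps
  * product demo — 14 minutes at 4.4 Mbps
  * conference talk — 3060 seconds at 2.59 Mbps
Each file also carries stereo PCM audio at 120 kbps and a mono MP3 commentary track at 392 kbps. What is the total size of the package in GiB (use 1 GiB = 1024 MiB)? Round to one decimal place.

Audio total: 120 + 392 = 512 kbps = 0.512 Mbps.
sports highlight package: 13.722 Mbps × 1192 s = 16356.6 Mb
gameplay capture: 31.312 Mbps × 5340 s = 167206.1 Mb
screen recording: 2.112 Mbps × 1680 s = 3548.2 Mb
interview recording: 11.902 Mbps × 3300 s = 39276.6 Mb
product demo: 4.912 Mbps × 840 s = 4126.1 Mb
conference talk: 3.102 Mbps × 3060 s = 9492.1 Mb
Total: 240005.7 Mb = 30000.7 MB.
= 27.94 GiB.

27.9 GiB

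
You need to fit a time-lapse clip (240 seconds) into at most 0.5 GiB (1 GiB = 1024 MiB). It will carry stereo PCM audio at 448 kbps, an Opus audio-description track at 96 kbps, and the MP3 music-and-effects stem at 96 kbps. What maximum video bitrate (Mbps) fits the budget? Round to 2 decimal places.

17.26 Mbps

Budget: 0.5 GiB = 4295.0 Mb.
Total bitrate budget: 4295.0 Mb / 240 s = 17.896 Mbps.
Audio total: 448 + 96 + 96 = 640 kbps = 0.640 Mbps.
Video: 17.896 − 0.640 = 17.256 Mbps.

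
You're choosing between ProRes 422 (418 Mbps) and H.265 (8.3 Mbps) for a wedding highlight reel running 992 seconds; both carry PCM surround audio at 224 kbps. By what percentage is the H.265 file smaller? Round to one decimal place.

98.0%

Audio: 224 kbps = 0.224 Mbps.
ProRes 422: 418.224 Mbps × 992 s = 414878.2 Mb = 51.860 GB.
H.265: 8.524 Mbps × 992 s = 8455.8 Mb = 1.057 GB.
Reduction: (1 − 1.057/51.860) × 100 = 97.96%.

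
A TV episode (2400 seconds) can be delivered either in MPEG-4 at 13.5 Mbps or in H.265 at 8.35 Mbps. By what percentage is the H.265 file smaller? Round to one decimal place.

MPEG-4: 13.500 Mbps × 2400 s = 32400.0 Mb = 4.050 GB.
H.265: 8.350 Mbps × 2400 s = 20040.0 Mb = 2.505 GB.
Reduction: (1 − 2.505/4.050) × 100 = 38.15%.

38.1%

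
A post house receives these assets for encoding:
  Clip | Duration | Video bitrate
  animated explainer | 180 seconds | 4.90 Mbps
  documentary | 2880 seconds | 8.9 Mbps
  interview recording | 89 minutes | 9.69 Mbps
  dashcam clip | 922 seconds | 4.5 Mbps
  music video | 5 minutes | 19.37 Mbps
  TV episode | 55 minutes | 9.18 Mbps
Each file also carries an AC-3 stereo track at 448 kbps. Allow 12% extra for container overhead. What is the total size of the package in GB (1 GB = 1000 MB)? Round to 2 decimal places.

Audio: 448 kbps = 0.448 Mbps.
animated explainer: 5.348 Mbps × 180 s × 1.12 = 1078.2 Mb
documentary: 9.348 Mbps × 2880 s × 1.12 = 30152.9 Mb
interview recording: 10.138 Mbps × 5340 s × 1.12 = 60633.4 Mb
dashcam clip: 4.948 Mbps × 922 s × 1.12 = 5109.5 Mb
music video: 19.818 Mbps × 300 s × 1.12 = 6658.8 Mb
TV episode: 9.628 Mbps × 3300 s × 1.12 = 35585.1 Mb
Total: 139217.9 Mb = 17402.2 MB.
= 17.40 GB.

17.40 GB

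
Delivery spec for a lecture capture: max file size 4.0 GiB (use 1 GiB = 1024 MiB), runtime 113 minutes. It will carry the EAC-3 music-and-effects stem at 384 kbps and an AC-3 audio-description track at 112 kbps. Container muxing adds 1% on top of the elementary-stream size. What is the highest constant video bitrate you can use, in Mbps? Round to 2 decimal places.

Budget: 4.0 GiB = 34359.7 Mb.
Stream payload after overhead: 34359.7 / 1.01 = 34019.5 Mb.
113 min = 6780 s
Total bitrate budget: 34019.5 Mb / 6780 s = 5.018 Mbps.
Audio total: 384 + 112 = 496 kbps = 0.496 Mbps.
Video: 5.018 − 0.496 = 4.522 Mbps.

4.52 Mbps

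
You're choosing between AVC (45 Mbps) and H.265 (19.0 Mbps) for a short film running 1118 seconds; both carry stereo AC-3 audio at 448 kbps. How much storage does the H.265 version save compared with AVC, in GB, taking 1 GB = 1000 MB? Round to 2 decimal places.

3.63 GB

Audio: 448 kbps = 0.448 Mbps.
AVC: 45.448 Mbps × 1118 s = 50810.9 Mb = 6.351 GB.
H.265: 19.448 Mbps × 1118 s = 21742.9 Mb = 2.718 GB.
Saving: 6.351 − 2.718 = 3.634 GB.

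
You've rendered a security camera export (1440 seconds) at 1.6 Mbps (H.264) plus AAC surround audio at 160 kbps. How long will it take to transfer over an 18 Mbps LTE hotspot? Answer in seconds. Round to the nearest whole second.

141 seconds

Audio: 160 kbps = 0.160 Mbps.
Total bitrate: 1.760 Mbps.
File: 1.760 Mbps × 1440 s = 2534.4 Mb.
At 18 Mbps: 2534.4 / 18 = 140.8 s ≈ 141 seconds.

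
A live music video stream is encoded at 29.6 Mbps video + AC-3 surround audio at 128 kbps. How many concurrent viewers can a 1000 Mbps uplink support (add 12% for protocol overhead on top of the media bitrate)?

30

Audio: 128 kbps = 0.128 Mbps.
Per-viewer media rate: 29.728 Mbps.
On the wire with 12% overhead: 33.295 Mbps.
1000 Mbps = 1,000 Mbps; 1,000 / 33.295 = 30.03 → 30 viewers.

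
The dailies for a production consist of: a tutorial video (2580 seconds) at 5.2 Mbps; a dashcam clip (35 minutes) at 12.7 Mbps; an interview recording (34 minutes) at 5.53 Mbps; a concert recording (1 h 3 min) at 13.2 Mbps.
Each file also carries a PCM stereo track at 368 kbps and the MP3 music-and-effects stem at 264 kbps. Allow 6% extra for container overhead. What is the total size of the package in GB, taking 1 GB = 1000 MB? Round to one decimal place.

Audio total: 368 + 264 = 632 kbps = 0.632 Mbps.
tutorial video: 5.832 Mbps × 2580 s × 1.06 = 15949.4 Mb
dashcam clip: 13.332 Mbps × 2100 s × 1.06 = 29677.0 Mb
interview recording: 6.162 Mbps × 2040 s × 1.06 = 13324.7 Mb
concert recording: 13.832 Mbps × 3780 s × 1.06 = 55422.1 Mb
Total: 114373.2 Mb = 14296.6 MB.
= 14.30 GB.

14.3 GB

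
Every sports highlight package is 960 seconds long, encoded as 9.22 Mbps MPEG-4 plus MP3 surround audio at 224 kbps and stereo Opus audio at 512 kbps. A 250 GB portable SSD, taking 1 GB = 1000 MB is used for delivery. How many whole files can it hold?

Audio total: 224 + 512 = 736 kbps = 0.736 Mbps.
Total bitrate: 9.956 Mbps.
Per item: 9.956 Mbps × 960 s = 9,558 Mb = 1,195 MB.
Capacity: 250 GB = 2,000,000 Mb; 209.25 items → 209 complete.

209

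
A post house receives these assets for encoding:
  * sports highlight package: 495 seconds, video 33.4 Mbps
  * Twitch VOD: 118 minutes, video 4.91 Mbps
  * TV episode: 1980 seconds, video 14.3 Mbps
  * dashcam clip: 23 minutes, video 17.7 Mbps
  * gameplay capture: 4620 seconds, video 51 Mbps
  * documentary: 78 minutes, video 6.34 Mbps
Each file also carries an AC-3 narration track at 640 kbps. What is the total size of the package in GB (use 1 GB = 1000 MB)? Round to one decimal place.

Audio: 640 kbps = 0.640 Mbps.
sports highlight package: 34.040 Mbps × 495 s = 16849.8 Mb
Twitch VOD: 5.550 Mbps × 7080 s = 39294.0 Mb
TV episode: 14.940 Mbps × 1980 s = 29581.2 Mb
dashcam clip: 18.340 Mbps × 1380 s = 25309.2 Mb
gameplay capture: 51.640 Mbps × 4620 s = 238576.8 Mb
documentary: 6.980 Mbps × 4680 s = 32666.4 Mb
Total: 382277.4 Mb = 47784.7 MB.
= 47.78 GB.

47.8 GB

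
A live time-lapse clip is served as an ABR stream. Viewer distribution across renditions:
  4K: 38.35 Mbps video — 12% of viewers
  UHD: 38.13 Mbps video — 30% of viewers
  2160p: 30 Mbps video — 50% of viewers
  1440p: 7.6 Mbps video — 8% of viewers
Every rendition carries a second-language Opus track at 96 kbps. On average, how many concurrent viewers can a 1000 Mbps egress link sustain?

Audio: 96 kbps = 0.096 Mbps.
Average per-viewer bitrate: 0.12×38.446 + 0.30×38.226 + 0.50×30.096 + 0.08×7.696 = 31.745 Mbps.
1000 Mbps = 1,000 Mbps; 1,000 / 31.745 = 31.50 → 31.

31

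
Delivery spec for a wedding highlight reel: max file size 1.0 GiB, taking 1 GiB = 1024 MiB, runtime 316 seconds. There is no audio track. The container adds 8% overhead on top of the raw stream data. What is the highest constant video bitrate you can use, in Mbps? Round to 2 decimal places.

25.17 Mbps

Budget: 1.0 GiB = 8589.9 Mb.
Stream payload after overhead: 8589.9 / 1.08 = 7953.6 Mb.
Total bitrate budget: 7953.6 Mb / 316 s = 25.170 Mbps.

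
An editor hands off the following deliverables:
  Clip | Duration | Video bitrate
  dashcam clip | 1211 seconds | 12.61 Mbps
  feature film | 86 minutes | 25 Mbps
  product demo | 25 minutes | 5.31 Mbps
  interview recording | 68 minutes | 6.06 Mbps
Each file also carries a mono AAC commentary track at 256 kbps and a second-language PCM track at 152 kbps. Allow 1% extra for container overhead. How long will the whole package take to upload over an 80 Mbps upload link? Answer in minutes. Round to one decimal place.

Audio total: 256 + 152 = 408 kbps = 0.408 Mbps.
dashcam clip: 13.018 Mbps × 1211 s × 1.01 = 15922.4 Mb
feature film: 25.408 Mbps × 5160 s × 1.01 = 132416.3 Mb
product demo: 5.718 Mbps × 1500 s × 1.01 = 8662.8 Mb
interview recording: 6.468 Mbps × 4080 s × 1.01 = 26653.3 Mb
Total: 183654.9 Mb = 22956.9 MB.
At 80 Mbps: 183654.9 / 80 = 2296 s ≈ 38.3 minutes.

38.3 minutes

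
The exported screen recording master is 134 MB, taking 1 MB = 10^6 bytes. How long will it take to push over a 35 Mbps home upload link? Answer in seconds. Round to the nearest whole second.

31 seconds

File: 134 MB = 1072.0 Mb.
At 35 Mbps: 1072.0 / 35 = 30.6 s ≈ 30.6 seconds.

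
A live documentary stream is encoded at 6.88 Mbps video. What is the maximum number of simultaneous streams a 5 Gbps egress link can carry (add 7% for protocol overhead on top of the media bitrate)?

679

On the wire with 7% overhead: 7.362 Mbps.
5 Gbps = 5,000 Mbps; 5,000 / 7.362 = 679.20 → 679 viewers.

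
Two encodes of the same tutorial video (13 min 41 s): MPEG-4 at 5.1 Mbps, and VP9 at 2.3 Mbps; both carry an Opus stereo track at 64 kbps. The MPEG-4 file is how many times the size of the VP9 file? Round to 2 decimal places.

2.18

13 min 41 s = 821 s
Audio: 64 kbps = 0.064 Mbps.
MPEG-4: 5.164 Mbps × 821 s = 4239.6 Mb = 0.530 GB.
VP9: 2.364 Mbps × 821 s = 1940.8 Mb = 0.243 GB.
Ratio: 0.530 / 0.243 = 2.184.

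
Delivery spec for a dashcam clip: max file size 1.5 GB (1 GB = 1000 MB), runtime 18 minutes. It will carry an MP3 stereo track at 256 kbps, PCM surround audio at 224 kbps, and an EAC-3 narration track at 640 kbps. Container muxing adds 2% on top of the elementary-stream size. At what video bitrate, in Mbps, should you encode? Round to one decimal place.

9.8 Mbps

Budget: 1.5 GB = 12000.0 Mb.
Stream payload after overhead: 12000.0 / 1.02 = 11764.7 Mb.
18 min = 1080 s
Total bitrate budget: 11764.7 Mb / 1080 s = 10.893 Mbps.
Audio total: 256 + 224 + 640 = 1120 kbps = 1.120 Mbps.
Video: 10.893 − 1.120 = 9.773 Mbps.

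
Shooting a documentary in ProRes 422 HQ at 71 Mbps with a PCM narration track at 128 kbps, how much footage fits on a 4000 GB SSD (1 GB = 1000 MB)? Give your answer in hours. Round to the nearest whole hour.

125 hours

Audio: 128 kbps = 0.128 Mbps.
Total bitrate: 71 + 0.128 = 71.128 Mbps.
Capacity: 4000 GB = 32,000,000 Mb.
Recording time: 32,000,000 / 71.128 = 449,893 s ≈ 125 hours.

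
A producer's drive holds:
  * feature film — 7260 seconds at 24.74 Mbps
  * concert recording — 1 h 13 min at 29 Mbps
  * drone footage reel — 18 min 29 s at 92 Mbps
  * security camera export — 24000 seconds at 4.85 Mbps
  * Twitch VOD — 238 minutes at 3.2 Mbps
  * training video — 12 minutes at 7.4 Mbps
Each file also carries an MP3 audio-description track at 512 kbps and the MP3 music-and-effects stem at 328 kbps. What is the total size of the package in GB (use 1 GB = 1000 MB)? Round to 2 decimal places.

Audio total: 512 + 328 = 840 kbps = 0.840 Mbps.
feature film: 25.580 Mbps × 7260 s = 185710.8 Mb
concert recording: 29.840 Mbps × 4380 s = 130699.2 Mb
drone footage reel: 92.840 Mbps × 1109 s = 102959.6 Mb
security camera export: 5.690 Mbps × 24000 s = 136560.0 Mb
Twitch VOD: 4.040 Mbps × 14280 s = 57691.2 Mb
training video: 8.240 Mbps × 720 s = 5932.8 Mb
Total: 619553.6 Mb = 77444.2 MB.
= 77.44 GB.

77.44 GB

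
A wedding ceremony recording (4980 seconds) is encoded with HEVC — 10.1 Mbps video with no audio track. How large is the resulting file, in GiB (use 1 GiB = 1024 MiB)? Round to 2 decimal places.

Total bitrate: 10.1 Mbps.
Stream data: 10.100 Mbps × 4980 s = 50298.0 Mb.
50,298 Mb = 6,287,250,000 bytes ÷ 1,073,741,824 = 5.855 GiB.

5.86 GiB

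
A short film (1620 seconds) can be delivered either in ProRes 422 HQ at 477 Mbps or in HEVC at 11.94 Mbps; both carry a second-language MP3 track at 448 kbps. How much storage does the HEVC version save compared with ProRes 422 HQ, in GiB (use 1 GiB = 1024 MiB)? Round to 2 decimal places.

87.71 GiB

Audio: 448 kbps = 0.448 Mbps.
ProRes 422 HQ: 477.448 Mbps × 1620 s = 773465.8 Mb = 90.043 GiB.
HEVC: 12.388 Mbps × 1620 s = 20068.6 Mb = 2.336 GiB.
Saving: 90.043 − 2.336 = 87.707 GiB.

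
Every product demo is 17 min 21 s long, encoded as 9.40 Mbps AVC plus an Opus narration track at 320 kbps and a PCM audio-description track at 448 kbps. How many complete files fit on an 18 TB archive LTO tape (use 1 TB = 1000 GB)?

17 min 21 s = 1041 s
Audio total: 320 + 448 = 768 kbps = 0.768 Mbps.
Total bitrate: 10.168 Mbps.
Per item: 10.168 Mbps × 1041 s = 10,585 Mb = 1,323 MB.
Capacity: 18 TB = 144,000,000 Mb; 13604.30 items → 13604 complete.

13604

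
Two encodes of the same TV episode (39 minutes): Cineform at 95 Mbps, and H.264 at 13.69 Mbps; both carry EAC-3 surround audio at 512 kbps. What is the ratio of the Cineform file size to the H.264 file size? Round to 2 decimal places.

39 min = 2340 s
Audio: 512 kbps = 0.512 Mbps.
Cineform: 95.512 Mbps × 2340 s = 223498.1 Mb = 27.937 GB.
H.264: 14.202 Mbps × 2340 s = 33232.7 Mb = 4.154 GB.
Ratio: 27.937 / 4.154 = 6.725.

6.73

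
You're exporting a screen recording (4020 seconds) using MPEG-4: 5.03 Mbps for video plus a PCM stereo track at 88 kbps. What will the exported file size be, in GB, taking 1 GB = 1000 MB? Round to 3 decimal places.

Audio: 88 kbps = 0.088 Mbps.
Total bitrate: 5.03 + 0.088 = 5.118 Mbps.
Stream data: 5.118 Mbps × 4020 s = 20574.4 Mb.
20,574 Mb ÷ 8 = 2,572 MB → 2.572 GB.

2.572 GB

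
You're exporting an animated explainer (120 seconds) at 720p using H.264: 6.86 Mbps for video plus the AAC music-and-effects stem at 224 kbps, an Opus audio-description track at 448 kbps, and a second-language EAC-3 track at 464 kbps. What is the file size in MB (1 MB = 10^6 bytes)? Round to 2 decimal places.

119.94 MB

Audio total: 224 + 448 + 464 = 1136 kbps = 1.136 Mbps.
Total bitrate: 6.86 + 1.136 = 7.996 Mbps.
Stream data: 7.996 Mbps × 120 s = 959.5 Mb.
959.5 Mb ÷ 8 = 119.9 MB → 119.9 MB.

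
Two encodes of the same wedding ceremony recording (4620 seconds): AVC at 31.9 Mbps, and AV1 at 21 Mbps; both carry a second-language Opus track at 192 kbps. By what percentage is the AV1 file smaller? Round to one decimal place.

Audio: 192 kbps = 0.192 Mbps.
AVC: 32.092 Mbps × 4620 s = 148265.0 Mb = 17.260 GiB.
AV1: 21.192 Mbps × 4620 s = 97907.0 Mb = 11.398 GiB.
Reduction: (1 − 11.398/17.260) × 100 = 33.96%.

34.0%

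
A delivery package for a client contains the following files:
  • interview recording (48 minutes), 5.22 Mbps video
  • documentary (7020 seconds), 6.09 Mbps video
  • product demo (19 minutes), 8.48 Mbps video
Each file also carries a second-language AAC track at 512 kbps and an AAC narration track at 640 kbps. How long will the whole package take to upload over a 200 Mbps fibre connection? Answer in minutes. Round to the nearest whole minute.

Audio total: 512 + 640 = 1152 kbps = 1.152 Mbps.
interview recording: 6.372 Mbps × 2880 s = 18351.4 Mb
documentary: 7.242 Mbps × 7020 s = 50838.8 Mb
product demo: 9.632 Mbps × 1140 s = 10980.5 Mb
Total: 80170.7 Mb = 10021.3 MB.
At 200 Mbps: 80170.7 / 200 = 401 s ≈ 6.68 minutes.

7 minutes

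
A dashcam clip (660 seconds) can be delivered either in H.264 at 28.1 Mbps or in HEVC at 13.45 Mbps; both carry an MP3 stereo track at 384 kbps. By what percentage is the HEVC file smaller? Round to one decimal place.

Audio: 384 kbps = 0.384 Mbps.
H.264: 28.484 Mbps × 660 s = 18799.4 Mb = 2.350 GB.
HEVC: 13.834 Mbps × 660 s = 9130.4 Mb = 1.141 GB.
Reduction: (1 − 1.141/2.350) × 100 = 51.43%.

51.4%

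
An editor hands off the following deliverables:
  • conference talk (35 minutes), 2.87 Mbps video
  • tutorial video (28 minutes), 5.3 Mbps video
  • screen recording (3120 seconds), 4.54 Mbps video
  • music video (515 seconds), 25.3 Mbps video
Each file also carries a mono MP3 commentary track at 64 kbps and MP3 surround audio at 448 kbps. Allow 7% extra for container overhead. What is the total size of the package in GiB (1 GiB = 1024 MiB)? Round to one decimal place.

5.7 GiB

Audio total: 64 + 448 = 512 kbps = 0.512 Mbps.
conference talk: 3.382 Mbps × 2100 s × 1.07 = 7599.4 Mb
tutorial video: 5.812 Mbps × 1680 s × 1.07 = 10447.7 Mb
screen recording: 5.052 Mbps × 3120 s × 1.07 = 16865.6 Mb
music video: 25.812 Mbps × 515 s × 1.07 = 14223.7 Mb
Total: 49136.3 Mb = 6142.0 MB.
= 5.720 GiB.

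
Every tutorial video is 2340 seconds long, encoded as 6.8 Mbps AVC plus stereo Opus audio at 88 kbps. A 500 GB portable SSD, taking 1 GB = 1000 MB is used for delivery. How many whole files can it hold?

Audio: 88 kbps = 0.088 Mbps.
Total bitrate: 6.888 Mbps.
Per item: 6.888 Mbps × 2340 s = 16,118 Mb = 2,015 MB.
Capacity: 500 GB = 4,000,000 Mb; 248.17 items → 248 complete.

248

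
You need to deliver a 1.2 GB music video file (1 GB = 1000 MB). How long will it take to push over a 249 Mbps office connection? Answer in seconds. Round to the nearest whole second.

File: 1.2 GB = 9600.0 Mb.
At 249 Mbps: 9600.0 / 249 = 38.6 s ≈ 38.6 seconds.

39 seconds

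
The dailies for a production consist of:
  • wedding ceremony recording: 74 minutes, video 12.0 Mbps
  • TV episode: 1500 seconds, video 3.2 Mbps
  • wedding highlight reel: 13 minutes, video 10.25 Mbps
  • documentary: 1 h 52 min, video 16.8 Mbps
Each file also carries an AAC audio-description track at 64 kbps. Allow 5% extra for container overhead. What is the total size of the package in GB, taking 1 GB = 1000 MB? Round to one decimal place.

Audio: 64 kbps = 0.064 Mbps.
wedding ceremony recording: 12.064 Mbps × 4440 s × 1.05 = 56242.4 Mb
TV episode: 3.264 Mbps × 1500 s × 1.05 = 5140.8 Mb
wedding highlight reel: 10.314 Mbps × 780 s × 1.05 = 8447.2 Mb
documentary: 16.864 Mbps × 6720 s × 1.05 = 118992.4 Mb
Total: 188822.7 Mb = 23602.8 MB.
= 23.60 GB.

23.6 GB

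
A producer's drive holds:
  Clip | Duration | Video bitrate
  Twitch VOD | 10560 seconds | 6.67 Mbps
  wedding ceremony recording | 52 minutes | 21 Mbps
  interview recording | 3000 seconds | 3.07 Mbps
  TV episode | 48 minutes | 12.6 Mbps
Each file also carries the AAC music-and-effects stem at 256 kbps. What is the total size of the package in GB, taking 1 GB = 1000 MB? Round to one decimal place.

Audio: 256 kbps = 0.256 Mbps.
Twitch VOD: 6.926 Mbps × 10560 s = 73138.6 Mb
wedding ceremony recording: 21.256 Mbps × 3120 s = 66318.7 Mb
interview recording: 3.326 Mbps × 3000 s = 9978.0 Mb
TV episode: 12.856 Mbps × 2880 s = 37025.3 Mb
Total: 186460.6 Mb = 23307.6 MB.
= 23.31 GB.

23.3 GB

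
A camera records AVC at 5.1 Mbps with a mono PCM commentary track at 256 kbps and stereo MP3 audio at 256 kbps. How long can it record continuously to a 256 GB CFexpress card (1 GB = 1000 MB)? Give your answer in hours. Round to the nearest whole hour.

101 hours

Audio total: 256 + 256 = 512 kbps = 0.512 Mbps.
Total bitrate: 5.1 + 0.512 = 5.612 Mbps.
Capacity: 256 GB = 2,048,000 Mb.
Recording time: 2,048,000 / 5.612 = 364,932 s ≈ 101 hours.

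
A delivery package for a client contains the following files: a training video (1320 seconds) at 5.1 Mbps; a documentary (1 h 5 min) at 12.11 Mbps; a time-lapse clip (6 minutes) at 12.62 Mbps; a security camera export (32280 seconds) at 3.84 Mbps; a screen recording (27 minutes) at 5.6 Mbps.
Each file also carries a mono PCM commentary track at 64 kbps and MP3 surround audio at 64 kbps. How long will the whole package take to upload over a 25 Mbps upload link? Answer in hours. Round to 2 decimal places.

Audio total: 64 + 64 = 128 kbps = 0.128 Mbps.
training video: 5.228 Mbps × 1320 s = 6901.0 Mb
documentary: 12.238 Mbps × 3900 s = 47728.2 Mb
time-lapse clip: 12.748 Mbps × 360 s = 4589.3 Mb
security camera export: 3.968 Mbps × 32280 s = 128087.0 Mb
screen recording: 5.728 Mbps × 1620 s = 9279.4 Mb
Total: 196584.8 Mb = 24573.1 MB.
At 25 Mbps: 196584.8 / 25 = 7863 s ≈ 2.18 hours.

2.18 hours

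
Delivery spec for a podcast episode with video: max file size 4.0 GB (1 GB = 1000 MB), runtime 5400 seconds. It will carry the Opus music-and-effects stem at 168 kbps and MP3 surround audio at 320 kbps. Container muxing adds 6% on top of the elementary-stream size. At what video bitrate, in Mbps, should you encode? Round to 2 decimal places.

5.10 Mbps

Budget: 4.0 GB = 32000.0 Mb.
Stream payload after overhead: 32000.0 / 1.06 = 30188.7 Mb.
Total bitrate budget: 30188.7 Mb / 5400 s = 5.590 Mbps.
Audio total: 168 + 320 = 488 kbps = 0.488 Mbps.
Video: 5.590 − 0.488 = 5.102 Mbps.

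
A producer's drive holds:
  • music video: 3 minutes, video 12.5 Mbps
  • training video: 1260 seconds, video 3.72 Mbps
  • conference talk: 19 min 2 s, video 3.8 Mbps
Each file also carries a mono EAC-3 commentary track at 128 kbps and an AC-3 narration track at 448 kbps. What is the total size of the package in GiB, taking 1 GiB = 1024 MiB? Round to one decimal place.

Audio total: 128 + 448 = 576 kbps = 0.576 Mbps.
music video: 13.076 Mbps × 180 s = 2353.7 Mb
training video: 4.296 Mbps × 1260 s = 5413.0 Mb
conference talk: 4.376 Mbps × 1142 s = 4997.4 Mb
Total: 12764.0 Mb = 1595.5 MB.
= 1.486 GiB.

1.5 GiB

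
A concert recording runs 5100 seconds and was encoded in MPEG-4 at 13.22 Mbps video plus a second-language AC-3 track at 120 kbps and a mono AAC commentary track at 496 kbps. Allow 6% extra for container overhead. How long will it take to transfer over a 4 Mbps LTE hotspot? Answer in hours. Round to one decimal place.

Audio total: 120 + 496 = 616 kbps = 0.616 Mbps.
Total bitrate: 13.836 Mbps.
File: 13.836 Mbps × 5100 s = 70563.6 Mb.
With 6% container overhead: ×1.06. → 74797.4 Mb.
At 4 Mbps: 74797.4 / 4 = 18699.4 s ≈ 5.19 hours.

5.2 hours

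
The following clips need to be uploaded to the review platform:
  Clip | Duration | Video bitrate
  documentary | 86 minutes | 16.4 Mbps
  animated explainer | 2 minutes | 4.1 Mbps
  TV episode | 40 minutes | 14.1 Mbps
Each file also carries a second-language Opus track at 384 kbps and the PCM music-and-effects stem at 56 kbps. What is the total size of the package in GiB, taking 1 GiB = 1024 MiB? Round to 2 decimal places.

14.24 GiB

Audio total: 384 + 56 = 440 kbps = 0.440 Mbps.
documentary: 16.840 Mbps × 5160 s = 86894.4 Mb
animated explainer: 4.540 Mbps × 120 s = 544.8 Mb
TV episode: 14.540 Mbps × 2400 s = 34896.0 Mb
Total: 122335.2 Mb = 15291.9 MB.
= 14.24 GiB.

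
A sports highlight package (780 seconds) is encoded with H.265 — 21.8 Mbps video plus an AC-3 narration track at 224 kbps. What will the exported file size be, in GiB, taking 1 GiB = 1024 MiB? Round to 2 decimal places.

Audio: 224 kbps = 0.224 Mbps.
Total bitrate: 21.8 + 0.224 = 22.024 Mbps.
Stream data: 22.024 Mbps × 780 s = 17178.7 Mb.
17,179 Mb = 2,147,340,000 bytes ÷ 1,073,741,824 = 2.000 GiB.

2.00 GiB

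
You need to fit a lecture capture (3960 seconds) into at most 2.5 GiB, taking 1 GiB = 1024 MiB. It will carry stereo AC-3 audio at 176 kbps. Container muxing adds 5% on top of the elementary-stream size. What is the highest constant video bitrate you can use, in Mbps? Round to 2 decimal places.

4.99 Mbps

Budget: 2.5 GiB = 21474.8 Mb.
Stream payload after overhead: 21474.8 / 1.05 = 20452.2 Mb.
Total bitrate budget: 20452.2 Mb / 3960 s = 5.165 Mbps.
Audio: 176 kbps = 0.176 Mbps.
Video: 5.165 − 0.176 = 4.989 Mbps.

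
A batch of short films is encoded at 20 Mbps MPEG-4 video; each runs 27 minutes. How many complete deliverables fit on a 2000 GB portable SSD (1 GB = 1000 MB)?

493

27 min = 1620 s
Per item: 20.000 Mbps × 1620 s = 32,400 Mb = 4,050 MB.
Capacity: 2000 GB = 16,000,000 Mb; 493.83 items → 493 complete.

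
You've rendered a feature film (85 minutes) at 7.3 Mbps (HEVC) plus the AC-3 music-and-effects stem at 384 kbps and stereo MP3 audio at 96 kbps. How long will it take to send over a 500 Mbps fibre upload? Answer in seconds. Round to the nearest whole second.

85 min = 5100 s
Audio total: 384 + 96 = 480 kbps = 0.480 Mbps.
Total bitrate: 7.780 Mbps.
File: 7.780 Mbps × 5100 s = 39678.0 Mb.
At 500 Mbps: 39678.0 / 500 = 79.4 s ≈ 79.4 seconds.

79 seconds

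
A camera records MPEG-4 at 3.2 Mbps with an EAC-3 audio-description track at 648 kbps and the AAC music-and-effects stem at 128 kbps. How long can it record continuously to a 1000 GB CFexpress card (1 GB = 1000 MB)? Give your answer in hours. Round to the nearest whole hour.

Audio total: 648 + 128 = 776 kbps = 0.776 Mbps.
Total bitrate: 3.2 + 0.776 = 3.976 Mbps.
Capacity: 1000 GB = 8,000,000 Mb.
Recording time: 8,000,000 / 3.976 = 2,012,072 s ≈ 559 hours.

559 hours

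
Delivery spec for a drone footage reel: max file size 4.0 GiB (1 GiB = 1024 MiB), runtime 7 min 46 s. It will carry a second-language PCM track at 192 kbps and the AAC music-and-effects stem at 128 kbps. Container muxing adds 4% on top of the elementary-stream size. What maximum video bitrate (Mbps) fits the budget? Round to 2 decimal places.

Budget: 4.0 GiB = 34359.7 Mb.
Stream payload after overhead: 34359.7 / 1.04 = 33038.2 Mb.
7 min 46 s = 466 s
Total bitrate budget: 33038.2 Mb / 466 s = 70.897 Mbps.
Audio total: 192 + 128 = 320 kbps = 0.320 Mbps.
Video: 70.897 − 0.320 = 70.577 Mbps.

70.58 Mbps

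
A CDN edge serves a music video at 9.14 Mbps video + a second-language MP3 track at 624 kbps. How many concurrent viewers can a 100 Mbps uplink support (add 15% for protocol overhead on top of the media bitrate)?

Audio: 624 kbps = 0.624 Mbps.
Per-viewer media rate: 9.764 Mbps.
On the wire with 15% overhead: 11.229 Mbps.
100 Mbps = 100.0 Mbps; 100.0 / 11.229 = 8.91 → 8 viewers.

8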